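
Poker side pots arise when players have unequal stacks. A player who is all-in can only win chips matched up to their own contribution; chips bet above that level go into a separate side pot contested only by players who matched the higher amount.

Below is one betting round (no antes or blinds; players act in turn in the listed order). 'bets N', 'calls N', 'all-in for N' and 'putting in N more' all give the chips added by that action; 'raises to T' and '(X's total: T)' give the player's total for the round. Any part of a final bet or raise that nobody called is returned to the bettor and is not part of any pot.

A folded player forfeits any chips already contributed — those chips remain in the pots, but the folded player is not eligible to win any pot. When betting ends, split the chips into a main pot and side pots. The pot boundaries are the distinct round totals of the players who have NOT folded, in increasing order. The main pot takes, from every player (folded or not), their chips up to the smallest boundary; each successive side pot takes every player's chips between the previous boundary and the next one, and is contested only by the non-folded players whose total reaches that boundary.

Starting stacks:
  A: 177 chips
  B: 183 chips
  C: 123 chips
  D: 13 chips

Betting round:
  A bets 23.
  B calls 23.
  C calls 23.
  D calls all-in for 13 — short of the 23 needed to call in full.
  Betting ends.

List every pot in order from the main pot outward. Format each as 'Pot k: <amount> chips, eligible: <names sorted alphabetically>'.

Contributions: A=23, B=23, C=23, D=13
Pot levels (distinct totals of non-folded players): 13, 23
Layer 1-13: 13 each from A, B, C, D = 13*4 = 52 chips; eligible A, B, C, D
Layer 14-23: 10 each from A, B, C = 10*3 = 30 chips; eligible A, B, C

Pot 1: 52 chips, eligible: A, B, C, D
Pot 2: 30 chips, eligible: A, B, C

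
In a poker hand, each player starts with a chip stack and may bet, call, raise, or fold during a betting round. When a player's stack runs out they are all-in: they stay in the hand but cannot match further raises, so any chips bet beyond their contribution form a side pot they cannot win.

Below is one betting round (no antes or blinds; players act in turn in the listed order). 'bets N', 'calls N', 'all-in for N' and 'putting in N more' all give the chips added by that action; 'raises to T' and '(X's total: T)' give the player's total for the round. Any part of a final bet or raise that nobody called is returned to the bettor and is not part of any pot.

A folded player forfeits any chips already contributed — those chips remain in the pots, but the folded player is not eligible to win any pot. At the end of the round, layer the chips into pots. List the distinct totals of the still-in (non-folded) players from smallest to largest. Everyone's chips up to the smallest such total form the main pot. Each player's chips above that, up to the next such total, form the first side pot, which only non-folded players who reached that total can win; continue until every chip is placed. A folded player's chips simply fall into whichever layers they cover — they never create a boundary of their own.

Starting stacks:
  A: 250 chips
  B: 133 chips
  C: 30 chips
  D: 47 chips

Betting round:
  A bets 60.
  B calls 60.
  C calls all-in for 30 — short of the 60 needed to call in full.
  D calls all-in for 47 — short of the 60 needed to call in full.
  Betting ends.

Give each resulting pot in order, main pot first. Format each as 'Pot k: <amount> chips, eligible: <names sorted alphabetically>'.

Pot 1: 120 chips, eligible: A, B, C, D
Pot 2: 51 chips, eligible: A, B, D
Pot 3: 26 chips, eligible: A, B

Derivation:
Contributions: A=60, B=60, C=30, D=47
Pot levels (distinct totals of non-folded players): 30, 47, 60
Layer 1-30: 30 each from A, B, C, D = 30*4 = 120 chips; eligible A, B, C, D
Layer 31-47: 17 each from A, B, D = 17*3 = 51 chips; eligible A, B, D
Layer 48-60: 13 each from A, B = 13*2 = 26 chips; eligible A, B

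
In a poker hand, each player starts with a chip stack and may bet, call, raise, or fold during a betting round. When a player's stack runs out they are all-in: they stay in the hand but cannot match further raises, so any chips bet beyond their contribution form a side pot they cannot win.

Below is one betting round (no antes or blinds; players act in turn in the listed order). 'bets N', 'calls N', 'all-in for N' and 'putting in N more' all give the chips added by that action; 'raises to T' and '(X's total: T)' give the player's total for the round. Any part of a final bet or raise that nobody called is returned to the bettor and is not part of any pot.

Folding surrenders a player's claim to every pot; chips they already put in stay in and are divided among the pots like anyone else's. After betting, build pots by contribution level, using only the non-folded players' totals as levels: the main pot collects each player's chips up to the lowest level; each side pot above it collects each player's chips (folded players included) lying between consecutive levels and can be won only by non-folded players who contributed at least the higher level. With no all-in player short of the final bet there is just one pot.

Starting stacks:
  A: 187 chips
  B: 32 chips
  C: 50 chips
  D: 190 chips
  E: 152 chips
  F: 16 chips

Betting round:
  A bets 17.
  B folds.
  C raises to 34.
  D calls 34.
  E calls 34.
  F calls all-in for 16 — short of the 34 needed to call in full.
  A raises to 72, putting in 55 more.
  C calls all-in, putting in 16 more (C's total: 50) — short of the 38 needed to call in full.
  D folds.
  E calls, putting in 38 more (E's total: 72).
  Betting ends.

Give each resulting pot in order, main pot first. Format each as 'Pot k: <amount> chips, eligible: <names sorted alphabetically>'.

Contributions: A=72, C=50, D=34, E=72, F=16
Folded: B, D
Pot levels (distinct totals of non-folded players): 16, 50, 72
Layer 1-16: 16 each from A, C, D, E, F = 16*5 = 80 chips; eligible A, C, E, F
Layer 17-50: A 34 + C 34 + D 18 + E 34 = 120 chips; eligible A, C, E
Layer 51-72: 22 each from A, E = 22*2 = 44 chips; eligible A, E

Pot 1: 80 chips, eligible: A, C, E, F
Pot 2: 120 chips, eligible: A, C, E
Pot 3: 44 chips, eligible: A, E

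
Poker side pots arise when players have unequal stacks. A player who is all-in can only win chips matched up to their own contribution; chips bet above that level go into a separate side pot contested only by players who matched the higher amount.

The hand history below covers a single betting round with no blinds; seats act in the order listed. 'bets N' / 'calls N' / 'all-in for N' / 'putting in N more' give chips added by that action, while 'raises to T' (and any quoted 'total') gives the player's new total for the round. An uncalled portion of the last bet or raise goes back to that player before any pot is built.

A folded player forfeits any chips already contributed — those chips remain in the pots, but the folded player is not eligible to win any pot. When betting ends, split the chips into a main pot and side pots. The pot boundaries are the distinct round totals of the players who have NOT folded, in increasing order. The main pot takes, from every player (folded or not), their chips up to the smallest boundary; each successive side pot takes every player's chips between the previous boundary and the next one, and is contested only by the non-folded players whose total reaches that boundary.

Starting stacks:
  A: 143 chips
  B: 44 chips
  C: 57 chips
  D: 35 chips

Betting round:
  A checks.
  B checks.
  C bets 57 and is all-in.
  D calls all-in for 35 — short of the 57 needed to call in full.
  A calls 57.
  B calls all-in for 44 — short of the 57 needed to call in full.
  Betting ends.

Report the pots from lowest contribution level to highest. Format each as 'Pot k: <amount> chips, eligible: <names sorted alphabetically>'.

Pot 1: 140 chips, eligible: A, B, C, D
Pot 2: 27 chips, eligible: A, B, C
Pot 3: 26 chips, eligible: A, C

Derivation:
Contributions: A=57, B=44, C=57, D=35
Pot levels (distinct totals of non-folded players): 35, 44, 57
Layer 1-35: 35 each from A, B, C, D = 35*4 = 140 chips; eligible A, B, C, D
Layer 36-44: 9 each from A, B, C = 9*3 = 27 chips; eligible A, B, C
Layer 45-57: 13 each from A, C = 13*2 = 26 chips; eligible A, C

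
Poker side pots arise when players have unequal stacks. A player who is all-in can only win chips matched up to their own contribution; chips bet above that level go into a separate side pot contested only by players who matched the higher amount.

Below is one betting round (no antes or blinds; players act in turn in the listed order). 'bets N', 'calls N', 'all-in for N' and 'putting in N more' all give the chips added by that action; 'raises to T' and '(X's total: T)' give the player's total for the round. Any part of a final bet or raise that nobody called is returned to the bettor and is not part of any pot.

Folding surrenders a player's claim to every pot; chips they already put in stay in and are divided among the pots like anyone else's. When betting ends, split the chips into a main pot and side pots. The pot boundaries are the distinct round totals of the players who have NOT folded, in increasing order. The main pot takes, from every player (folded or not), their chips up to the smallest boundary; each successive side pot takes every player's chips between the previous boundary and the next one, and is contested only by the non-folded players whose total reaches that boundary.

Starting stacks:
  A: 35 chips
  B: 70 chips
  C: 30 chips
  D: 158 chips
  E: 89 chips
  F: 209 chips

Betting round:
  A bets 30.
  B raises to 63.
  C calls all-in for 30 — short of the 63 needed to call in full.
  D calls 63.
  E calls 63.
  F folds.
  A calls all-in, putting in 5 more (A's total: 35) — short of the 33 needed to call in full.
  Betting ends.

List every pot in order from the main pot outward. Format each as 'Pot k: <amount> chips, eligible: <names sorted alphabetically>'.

Contributions: A=35, B=63, C=30, D=63, E=63
Folded: F
Pot levels (distinct totals of non-folded players): 30, 35, 63
Layer 1-30: 30 each from A, B, C, D, E = 30*5 = 150 chips; eligible A, B, C, D, E
Layer 31-35: 5 each from A, B, D, E = 5*4 = 20 chips; eligible A, B, D, E
Layer 36-63: 28 each from B, D, E = 28*3 = 84 chips; eligible B, D, E

Pot 1: 150 chips, eligible: A, B, C, D, E
Pot 2: 20 chips, eligible: A, B, D, E
Pot 3: 84 chips, eligible: B, D, E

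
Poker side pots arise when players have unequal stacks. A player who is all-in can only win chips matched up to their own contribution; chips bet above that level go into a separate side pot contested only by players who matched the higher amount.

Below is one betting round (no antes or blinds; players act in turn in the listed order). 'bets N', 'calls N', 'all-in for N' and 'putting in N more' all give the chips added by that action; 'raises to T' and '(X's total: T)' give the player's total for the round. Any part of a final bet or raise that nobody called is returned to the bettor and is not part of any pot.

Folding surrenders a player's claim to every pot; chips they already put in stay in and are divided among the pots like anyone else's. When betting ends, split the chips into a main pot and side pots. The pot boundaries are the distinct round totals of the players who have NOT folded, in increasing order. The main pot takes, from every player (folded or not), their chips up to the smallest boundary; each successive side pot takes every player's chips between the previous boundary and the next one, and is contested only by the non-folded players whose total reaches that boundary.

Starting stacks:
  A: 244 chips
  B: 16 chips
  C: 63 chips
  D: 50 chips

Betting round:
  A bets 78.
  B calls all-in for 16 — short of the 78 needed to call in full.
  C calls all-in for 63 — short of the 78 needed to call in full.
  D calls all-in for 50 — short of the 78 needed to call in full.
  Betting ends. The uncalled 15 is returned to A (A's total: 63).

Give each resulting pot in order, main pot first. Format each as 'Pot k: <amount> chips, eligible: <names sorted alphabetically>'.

Pot 1: 64 chips, eligible: A, B, C, D
Pot 2: 102 chips, eligible: A, C, D
Pot 3: 26 chips, eligible: A, C

Derivation:
Contributions (after 15 returned to A): A=63, B=16, C=63, D=50
Pot levels (distinct totals of non-folded players): 16, 50, 63
Layer 1-16: 16 each from A, B, C, D = 16*4 = 64 chips; eligible A, B, C, D
Layer 17-50: 34 each from A, C, D = 34*3 = 102 chips; eligible A, C, D
Layer 51-63: 13 each from A, C = 13*2 = 26 chips; eligible A, C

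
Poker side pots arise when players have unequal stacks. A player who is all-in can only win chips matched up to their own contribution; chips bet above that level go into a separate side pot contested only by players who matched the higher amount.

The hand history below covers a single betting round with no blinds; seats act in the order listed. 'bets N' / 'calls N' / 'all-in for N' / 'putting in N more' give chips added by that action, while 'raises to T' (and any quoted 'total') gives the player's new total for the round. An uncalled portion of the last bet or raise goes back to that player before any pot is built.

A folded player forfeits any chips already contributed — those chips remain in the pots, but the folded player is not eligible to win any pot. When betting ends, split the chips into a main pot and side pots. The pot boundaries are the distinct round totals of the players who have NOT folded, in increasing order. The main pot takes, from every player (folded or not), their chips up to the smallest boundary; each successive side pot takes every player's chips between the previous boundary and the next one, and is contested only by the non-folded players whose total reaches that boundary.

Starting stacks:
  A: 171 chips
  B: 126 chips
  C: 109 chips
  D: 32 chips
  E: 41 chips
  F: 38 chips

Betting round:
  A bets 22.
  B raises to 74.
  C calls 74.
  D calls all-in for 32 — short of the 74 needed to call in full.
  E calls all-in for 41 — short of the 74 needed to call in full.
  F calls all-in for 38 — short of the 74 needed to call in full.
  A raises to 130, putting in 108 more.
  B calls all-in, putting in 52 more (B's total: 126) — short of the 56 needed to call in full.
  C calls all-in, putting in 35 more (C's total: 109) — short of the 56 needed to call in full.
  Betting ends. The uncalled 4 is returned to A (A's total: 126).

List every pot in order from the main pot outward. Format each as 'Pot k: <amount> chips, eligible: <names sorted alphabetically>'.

Pot 1: 192 chips, eligible: A, B, C, D, E, F
Pot 2: 30 chips, eligible: A, B, C, E, F
Pot 3: 12 chips, eligible: A, B, C, E
Pot 4: 204 chips, eligible: A, B, C
Pot 5: 34 chips, eligible: A, B

Derivation:
Contributions (after 4 returned to A): A=126, B=126, C=109, D=32, E=41, F=38
Pot levels (distinct totals of non-folded players): 32, 38, 41, 109, 126
Layer 1-32: 32 each from A, B, C, D, E, F = 32*6 = 192 chips; eligible A, B, C, D, E, F
Layer 33-38: 6 each from A, B, C, E, F = 6*5 = 30 chips; eligible A, B, C, E, F
Layer 39-41: 3 each from A, B, C, E = 3*4 = 12 chips; eligible A, B, C, E
Layer 42-109: 68 each from A, B, C = 68*3 = 204 chips; eligible A, B, C
Layer 110-126: 17 each from A, B = 17*2 = 34 chips; eligible A, B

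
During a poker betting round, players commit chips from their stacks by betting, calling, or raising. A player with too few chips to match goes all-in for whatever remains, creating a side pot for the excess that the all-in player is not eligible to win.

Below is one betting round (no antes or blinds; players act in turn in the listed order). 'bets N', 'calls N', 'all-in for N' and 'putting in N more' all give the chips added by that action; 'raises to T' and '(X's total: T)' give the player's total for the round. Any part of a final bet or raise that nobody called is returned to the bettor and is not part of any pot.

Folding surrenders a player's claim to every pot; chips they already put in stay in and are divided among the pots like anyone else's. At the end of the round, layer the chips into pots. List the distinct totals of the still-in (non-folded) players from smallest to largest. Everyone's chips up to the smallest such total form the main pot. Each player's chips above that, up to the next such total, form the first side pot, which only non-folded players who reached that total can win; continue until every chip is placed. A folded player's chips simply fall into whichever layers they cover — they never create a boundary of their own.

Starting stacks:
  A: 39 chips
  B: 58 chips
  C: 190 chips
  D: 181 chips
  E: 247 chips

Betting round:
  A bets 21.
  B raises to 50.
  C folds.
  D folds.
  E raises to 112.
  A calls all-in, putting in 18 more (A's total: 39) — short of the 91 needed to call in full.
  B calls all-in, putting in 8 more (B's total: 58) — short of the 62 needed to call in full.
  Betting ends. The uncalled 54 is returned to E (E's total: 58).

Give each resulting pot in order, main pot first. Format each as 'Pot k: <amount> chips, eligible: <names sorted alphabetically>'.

Pot 1: 117 chips, eligible: A, B, E
Pot 2: 38 chips, eligible: B, E

Derivation:
Contributions (after 54 returned to E): A=39, B=58, E=58
Folded: C, D
Pot levels (distinct totals of non-folded players): 39, 58
Layer 1-39: 39 each from A, B, E = 39*3 = 117 chips; eligible A, B, E
Layer 40-58: 19 each from B, E = 19*2 = 38 chips; eligible B, E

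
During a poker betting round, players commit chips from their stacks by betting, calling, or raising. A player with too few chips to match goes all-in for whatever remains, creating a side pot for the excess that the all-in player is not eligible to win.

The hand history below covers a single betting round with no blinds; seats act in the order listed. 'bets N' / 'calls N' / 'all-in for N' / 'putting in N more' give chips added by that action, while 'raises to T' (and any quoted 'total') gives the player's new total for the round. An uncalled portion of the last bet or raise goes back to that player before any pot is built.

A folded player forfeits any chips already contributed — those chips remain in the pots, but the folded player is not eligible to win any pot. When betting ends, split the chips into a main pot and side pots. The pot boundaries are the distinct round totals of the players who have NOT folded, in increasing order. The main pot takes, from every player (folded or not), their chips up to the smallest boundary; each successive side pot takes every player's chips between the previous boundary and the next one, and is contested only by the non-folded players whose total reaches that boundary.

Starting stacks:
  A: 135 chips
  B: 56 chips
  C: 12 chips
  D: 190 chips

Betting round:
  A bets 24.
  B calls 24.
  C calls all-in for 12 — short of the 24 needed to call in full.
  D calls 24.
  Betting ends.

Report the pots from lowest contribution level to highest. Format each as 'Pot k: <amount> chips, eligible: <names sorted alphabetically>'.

Contributions: A=24, B=24, C=12, D=24
Pot levels (distinct totals of non-folded players): 12, 24
Layer 1-12: 12 each from A, B, C, D = 12*4 = 48 chips; eligible A, B, C, D
Layer 13-24: 12 each from A, B, D = 12*3 = 36 chips; eligible A, B, D

Pot 1: 48 chips, eligible: A, B, C, D
Pot 2: 36 chips, eligible: A, B, D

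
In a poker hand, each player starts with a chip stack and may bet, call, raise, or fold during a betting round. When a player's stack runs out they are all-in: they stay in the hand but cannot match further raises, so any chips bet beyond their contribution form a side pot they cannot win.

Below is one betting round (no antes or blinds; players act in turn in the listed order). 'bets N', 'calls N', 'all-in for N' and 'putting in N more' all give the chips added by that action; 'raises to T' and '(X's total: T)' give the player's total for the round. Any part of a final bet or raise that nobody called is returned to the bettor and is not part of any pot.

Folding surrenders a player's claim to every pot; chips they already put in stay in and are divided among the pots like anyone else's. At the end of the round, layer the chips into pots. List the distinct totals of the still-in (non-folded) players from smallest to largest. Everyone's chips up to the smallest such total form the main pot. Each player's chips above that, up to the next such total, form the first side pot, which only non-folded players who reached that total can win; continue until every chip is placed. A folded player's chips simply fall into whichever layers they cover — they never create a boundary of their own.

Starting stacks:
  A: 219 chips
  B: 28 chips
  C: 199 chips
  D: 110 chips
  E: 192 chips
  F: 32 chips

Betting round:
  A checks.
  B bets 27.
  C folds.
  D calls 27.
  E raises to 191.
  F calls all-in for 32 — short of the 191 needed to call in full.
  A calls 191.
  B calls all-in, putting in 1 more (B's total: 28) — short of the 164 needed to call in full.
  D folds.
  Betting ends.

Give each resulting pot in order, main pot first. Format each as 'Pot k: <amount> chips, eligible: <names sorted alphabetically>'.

Contributions: A=191, B=28, D=27, E=191, F=32
Folded: C, D
Pot levels (distinct totals of non-folded players): 28, 32, 191
Layer 1-28: A 28 + B 28 + D 27 + E 28 + F 28 = 139 chips; eligible A, B, E, F
Layer 29-32: 4 each from A, E, F = 4*3 = 12 chips; eligible A, E, F
Layer 33-191: 159 each from A, E = 159*2 = 318 chips; eligible A, E

Pot 1: 139 chips, eligible: A, B, E, F
Pot 2: 12 chips, eligible: A, E, F
Pot 3: 318 chips, eligible: A, E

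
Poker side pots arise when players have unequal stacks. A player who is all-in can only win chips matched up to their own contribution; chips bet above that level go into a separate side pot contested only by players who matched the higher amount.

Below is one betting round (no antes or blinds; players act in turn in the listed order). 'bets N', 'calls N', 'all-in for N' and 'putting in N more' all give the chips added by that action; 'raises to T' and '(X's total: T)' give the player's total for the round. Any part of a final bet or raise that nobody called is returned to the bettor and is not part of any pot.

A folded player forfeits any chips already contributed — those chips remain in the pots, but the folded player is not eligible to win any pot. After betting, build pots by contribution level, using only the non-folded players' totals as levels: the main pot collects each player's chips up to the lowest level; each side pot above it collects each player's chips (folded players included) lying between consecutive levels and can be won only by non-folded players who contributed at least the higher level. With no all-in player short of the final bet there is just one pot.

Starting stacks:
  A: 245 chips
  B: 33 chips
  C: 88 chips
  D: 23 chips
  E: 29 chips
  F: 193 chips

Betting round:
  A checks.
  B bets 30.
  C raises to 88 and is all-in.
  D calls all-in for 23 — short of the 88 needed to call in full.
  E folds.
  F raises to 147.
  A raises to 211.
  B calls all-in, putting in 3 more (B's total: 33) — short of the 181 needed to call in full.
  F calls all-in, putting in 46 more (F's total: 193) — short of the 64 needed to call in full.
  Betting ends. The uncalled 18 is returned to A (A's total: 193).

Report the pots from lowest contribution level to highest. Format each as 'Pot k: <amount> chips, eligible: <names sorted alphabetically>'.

Pot 1: 115 chips, eligible: A, B, C, D, F
Pot 2: 40 chips, eligible: A, B, C, F
Pot 3: 165 chips, eligible: A, C, F
Pot 4: 210 chips, eligible: A, F

Derivation:
Contributions (after 18 returned to A): A=193, B=33, C=88, D=23, F=193
Folded: E
Pot levels (distinct totals of non-folded players): 23, 33, 88, 193
Layer 1-23: 23 each from A, B, C, D, F = 23*5 = 115 chips; eligible A, B, C, D, F
Layer 24-33: 10 each from A, B, C, F = 10*4 = 40 chips; eligible A, B, C, F
Layer 34-88: 55 each from A, C, F = 55*3 = 165 chips; eligible A, C, F
Layer 89-193: 105 each from A, F = 105*2 = 210 chips; eligible A, F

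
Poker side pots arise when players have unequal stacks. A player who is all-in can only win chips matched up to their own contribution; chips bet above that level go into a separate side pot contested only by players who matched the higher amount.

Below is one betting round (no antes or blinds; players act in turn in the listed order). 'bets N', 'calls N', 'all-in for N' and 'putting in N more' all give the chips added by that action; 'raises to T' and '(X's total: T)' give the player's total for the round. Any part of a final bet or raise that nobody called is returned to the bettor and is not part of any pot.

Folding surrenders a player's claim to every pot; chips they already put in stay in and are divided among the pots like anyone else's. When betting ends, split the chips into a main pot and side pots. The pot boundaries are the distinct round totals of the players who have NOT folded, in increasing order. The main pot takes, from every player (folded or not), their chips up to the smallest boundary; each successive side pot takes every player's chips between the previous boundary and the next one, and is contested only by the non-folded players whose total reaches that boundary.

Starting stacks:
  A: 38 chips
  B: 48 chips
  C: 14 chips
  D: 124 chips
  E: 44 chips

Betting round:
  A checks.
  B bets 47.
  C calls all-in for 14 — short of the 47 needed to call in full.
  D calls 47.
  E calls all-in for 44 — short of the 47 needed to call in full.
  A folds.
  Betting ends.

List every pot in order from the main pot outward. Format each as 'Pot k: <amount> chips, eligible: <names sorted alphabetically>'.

Pot 1: 56 chips, eligible: B, C, D, E
Pot 2: 90 chips, eligible: B, D, E
Pot 3: 6 chips, eligible: B, D

Derivation:
Contributions: B=47, C=14, D=47, E=44
Folded: A
Pot levels (distinct totals of non-folded players): 14, 44, 47
Layer 1-14: 14 each from B, C, D, E = 14*4 = 56 chips; eligible B, C, D, E
Layer 15-44: 30 each from B, D, E = 30*3 = 90 chips; eligible B, D, E
Layer 45-47: 3 each from B, D = 3*2 = 6 chips; eligible B, D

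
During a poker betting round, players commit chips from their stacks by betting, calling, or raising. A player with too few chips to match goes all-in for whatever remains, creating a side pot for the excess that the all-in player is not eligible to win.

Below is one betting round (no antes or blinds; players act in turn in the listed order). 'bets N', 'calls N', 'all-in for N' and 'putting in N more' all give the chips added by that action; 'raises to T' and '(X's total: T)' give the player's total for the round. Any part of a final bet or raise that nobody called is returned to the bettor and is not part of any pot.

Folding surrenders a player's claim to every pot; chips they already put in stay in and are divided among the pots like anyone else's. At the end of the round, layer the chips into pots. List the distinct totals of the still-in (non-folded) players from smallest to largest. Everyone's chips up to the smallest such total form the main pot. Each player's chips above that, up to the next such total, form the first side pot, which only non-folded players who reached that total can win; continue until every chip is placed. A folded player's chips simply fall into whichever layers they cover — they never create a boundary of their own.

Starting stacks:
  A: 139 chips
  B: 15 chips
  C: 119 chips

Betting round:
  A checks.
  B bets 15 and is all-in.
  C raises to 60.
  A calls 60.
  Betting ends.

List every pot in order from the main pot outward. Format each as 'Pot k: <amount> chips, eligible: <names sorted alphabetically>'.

Pot 1: 45 chips, eligible: A, B, C
Pot 2: 90 chips, eligible: A, C

Derivation:
Contributions: A=60, B=15, C=60
Pot levels (distinct totals of non-folded players): 15, 60
Layer 1-15: 15 each from A, B, C = 15*3 = 45 chips; eligible A, B, C
Layer 16-60: 45 each from A, C = 45*2 = 90 chips; eligible A, C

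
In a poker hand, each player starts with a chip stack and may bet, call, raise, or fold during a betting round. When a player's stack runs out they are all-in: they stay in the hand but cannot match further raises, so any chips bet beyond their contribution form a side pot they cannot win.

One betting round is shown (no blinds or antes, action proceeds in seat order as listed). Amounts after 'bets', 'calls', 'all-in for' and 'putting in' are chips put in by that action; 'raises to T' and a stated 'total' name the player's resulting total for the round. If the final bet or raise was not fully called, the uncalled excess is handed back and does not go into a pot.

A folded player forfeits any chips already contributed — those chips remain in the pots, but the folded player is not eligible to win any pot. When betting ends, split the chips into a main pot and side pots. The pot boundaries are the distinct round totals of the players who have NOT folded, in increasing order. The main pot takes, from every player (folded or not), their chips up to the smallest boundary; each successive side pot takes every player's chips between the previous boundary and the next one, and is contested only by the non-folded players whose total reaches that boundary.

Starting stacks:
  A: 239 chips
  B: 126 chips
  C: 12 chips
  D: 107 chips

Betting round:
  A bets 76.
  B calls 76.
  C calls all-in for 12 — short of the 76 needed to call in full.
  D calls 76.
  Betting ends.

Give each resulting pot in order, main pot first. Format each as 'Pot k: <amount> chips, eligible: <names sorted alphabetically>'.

Contributions: A=76, B=76, C=12, D=76
Pot levels (distinct totals of non-folded players): 12, 76
Layer 1-12: 12 each from A, B, C, D = 12*4 = 48 chips; eligible A, B, C, D
Layer 13-76: 64 each from A, B, D = 64*3 = 192 chips; eligible A, B, D

Pot 1: 48 chips, eligible: A, B, C, D
Pot 2: 192 chips, eligible: A, B, D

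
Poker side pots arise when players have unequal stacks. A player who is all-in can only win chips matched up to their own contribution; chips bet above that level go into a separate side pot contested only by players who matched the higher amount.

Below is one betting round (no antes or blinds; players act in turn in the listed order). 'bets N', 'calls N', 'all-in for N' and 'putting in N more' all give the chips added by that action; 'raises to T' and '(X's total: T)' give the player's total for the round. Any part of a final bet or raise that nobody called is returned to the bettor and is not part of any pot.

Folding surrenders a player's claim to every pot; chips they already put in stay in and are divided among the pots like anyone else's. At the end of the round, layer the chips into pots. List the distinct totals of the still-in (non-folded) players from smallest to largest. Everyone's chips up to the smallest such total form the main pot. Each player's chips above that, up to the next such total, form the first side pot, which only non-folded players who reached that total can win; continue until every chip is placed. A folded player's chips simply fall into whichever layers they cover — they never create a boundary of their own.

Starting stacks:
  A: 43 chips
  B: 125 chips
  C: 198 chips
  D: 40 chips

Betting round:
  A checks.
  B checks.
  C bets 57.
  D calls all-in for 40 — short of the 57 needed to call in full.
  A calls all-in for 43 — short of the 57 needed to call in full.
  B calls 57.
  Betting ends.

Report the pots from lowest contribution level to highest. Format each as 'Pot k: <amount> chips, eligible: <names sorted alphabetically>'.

Contributions: A=43, B=57, C=57, D=40
Pot levels (distinct totals of non-folded players): 40, 43, 57
Layer 1-40: 40 each from A, B, C, D = 40*4 = 160 chips; eligible A, B, C, D
Layer 41-43: 3 each from A, B, C = 3*3 = 9 chips; eligible A, B, C
Layer 44-57: 14 each from B, C = 14*2 = 28 chips; eligible B, C

Pot 1: 160 chips, eligible: A, B, C, D
Pot 2: 9 chips, eligible: A, B, C
Pot 3: 28 chips, eligible: B, C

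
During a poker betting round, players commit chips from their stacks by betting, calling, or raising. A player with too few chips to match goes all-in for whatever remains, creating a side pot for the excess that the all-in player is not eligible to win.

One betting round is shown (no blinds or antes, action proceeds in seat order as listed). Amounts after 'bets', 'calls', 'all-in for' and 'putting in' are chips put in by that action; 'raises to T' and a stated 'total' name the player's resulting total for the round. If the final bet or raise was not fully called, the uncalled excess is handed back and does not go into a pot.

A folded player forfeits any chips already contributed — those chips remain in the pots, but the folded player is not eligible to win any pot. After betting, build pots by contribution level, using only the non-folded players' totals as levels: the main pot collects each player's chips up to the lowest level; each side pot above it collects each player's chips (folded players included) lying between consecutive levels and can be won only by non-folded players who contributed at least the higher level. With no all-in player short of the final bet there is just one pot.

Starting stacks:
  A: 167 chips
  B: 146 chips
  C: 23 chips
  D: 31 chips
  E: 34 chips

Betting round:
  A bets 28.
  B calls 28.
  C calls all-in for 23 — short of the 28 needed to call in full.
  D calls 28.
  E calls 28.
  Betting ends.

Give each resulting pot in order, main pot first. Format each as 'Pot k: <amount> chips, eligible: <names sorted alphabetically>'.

Pot 1: 115 chips, eligible: A, B, C, D, E
Pot 2: 20 chips, eligible: A, B, D, E

Derivation:
Contributions: A=28, B=28, C=23, D=28, E=28
Pot levels (distinct totals of non-folded players): 23, 28
Layer 1-23: 23 each from A, B, C, D, E = 23*5 = 115 chips; eligible A, B, C, D, E
Layer 24-28: 5 each from A, B, D, E = 5*4 = 20 chips; eligible A, B, D, E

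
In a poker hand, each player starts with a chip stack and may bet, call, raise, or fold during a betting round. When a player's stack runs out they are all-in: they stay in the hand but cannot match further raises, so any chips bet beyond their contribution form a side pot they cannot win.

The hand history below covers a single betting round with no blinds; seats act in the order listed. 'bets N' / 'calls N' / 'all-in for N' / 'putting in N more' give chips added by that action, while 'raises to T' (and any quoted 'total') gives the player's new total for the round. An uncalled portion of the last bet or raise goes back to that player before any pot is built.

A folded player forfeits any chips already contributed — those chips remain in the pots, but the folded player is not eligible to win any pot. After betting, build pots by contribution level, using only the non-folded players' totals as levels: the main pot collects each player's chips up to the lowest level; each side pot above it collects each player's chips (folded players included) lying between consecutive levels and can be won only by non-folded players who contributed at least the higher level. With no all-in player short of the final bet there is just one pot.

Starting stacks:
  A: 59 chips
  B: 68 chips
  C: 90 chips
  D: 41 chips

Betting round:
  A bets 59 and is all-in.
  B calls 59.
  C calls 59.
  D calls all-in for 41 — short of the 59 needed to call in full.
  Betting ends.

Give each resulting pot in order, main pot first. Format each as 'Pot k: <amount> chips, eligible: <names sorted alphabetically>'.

Contributions: A=59, B=59, C=59, D=41
Pot levels (distinct totals of non-folded players): 41, 59
Layer 1-41: 41 each from A, B, C, D = 41*4 = 164 chips; eligible A, B, C, D
Layer 42-59: 18 each from A, B, C = 18*3 = 54 chips; eligible A, B, C

Pot 1: 164 chips, eligible: A, B, C, D
Pot 2: 54 chips, eligible: A, B, C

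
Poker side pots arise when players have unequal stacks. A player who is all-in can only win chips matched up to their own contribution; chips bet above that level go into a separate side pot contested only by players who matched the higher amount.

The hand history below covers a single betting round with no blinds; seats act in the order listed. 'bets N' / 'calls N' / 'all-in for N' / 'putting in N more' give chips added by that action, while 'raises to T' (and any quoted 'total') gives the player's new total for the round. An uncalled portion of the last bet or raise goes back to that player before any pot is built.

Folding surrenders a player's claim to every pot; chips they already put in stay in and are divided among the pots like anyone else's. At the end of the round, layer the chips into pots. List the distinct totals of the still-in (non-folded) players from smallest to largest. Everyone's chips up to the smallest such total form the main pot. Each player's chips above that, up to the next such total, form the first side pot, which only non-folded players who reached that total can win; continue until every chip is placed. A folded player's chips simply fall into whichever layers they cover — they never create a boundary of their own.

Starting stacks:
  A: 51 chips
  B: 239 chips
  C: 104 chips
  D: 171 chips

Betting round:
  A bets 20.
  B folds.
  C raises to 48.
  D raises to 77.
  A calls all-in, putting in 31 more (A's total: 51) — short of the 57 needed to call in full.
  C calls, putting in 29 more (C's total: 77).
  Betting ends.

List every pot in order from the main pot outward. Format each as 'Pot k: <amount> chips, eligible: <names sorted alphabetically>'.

Contributions: A=51, C=77, D=77
Folded: B
Pot levels (distinct totals of non-folded players): 51, 77
Layer 1-51: 51 each from A, C, D = 51*3 = 153 chips; eligible A, C, D
Layer 52-77: 26 each from C, D = 26*2 = 52 chips; eligible C, D

Pot 1: 153 chips, eligible: A, C, D
Pot 2: 52 chips, eligible: C, D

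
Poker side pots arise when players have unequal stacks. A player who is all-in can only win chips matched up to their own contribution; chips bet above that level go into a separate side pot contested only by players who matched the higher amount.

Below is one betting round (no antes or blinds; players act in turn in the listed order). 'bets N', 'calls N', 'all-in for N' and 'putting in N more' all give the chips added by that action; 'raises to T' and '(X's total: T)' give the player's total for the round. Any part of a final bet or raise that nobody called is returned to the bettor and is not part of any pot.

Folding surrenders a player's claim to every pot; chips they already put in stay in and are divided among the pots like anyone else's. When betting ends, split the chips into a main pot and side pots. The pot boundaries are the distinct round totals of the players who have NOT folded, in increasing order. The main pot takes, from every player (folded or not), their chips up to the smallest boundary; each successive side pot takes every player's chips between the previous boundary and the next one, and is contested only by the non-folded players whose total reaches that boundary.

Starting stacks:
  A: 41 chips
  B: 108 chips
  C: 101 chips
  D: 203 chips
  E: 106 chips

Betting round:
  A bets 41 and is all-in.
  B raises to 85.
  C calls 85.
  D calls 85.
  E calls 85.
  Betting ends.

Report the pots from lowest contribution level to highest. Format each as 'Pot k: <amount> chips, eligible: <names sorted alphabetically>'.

Pot 1: 205 chips, eligible: A, B, C, D, E
Pot 2: 176 chips, eligible: B, C, D, E

Derivation:
Contributions: A=41, B=85, C=85, D=85, E=85
Pot levels (distinct totals of non-folded players): 41, 85
Layer 1-41: 41 each from A, B, C, D, E = 41*5 = 205 chips; eligible A, B, C, D, E
Layer 42-85: 44 each from B, C, D, E = 44*4 = 176 chips; eligible B, C, D, E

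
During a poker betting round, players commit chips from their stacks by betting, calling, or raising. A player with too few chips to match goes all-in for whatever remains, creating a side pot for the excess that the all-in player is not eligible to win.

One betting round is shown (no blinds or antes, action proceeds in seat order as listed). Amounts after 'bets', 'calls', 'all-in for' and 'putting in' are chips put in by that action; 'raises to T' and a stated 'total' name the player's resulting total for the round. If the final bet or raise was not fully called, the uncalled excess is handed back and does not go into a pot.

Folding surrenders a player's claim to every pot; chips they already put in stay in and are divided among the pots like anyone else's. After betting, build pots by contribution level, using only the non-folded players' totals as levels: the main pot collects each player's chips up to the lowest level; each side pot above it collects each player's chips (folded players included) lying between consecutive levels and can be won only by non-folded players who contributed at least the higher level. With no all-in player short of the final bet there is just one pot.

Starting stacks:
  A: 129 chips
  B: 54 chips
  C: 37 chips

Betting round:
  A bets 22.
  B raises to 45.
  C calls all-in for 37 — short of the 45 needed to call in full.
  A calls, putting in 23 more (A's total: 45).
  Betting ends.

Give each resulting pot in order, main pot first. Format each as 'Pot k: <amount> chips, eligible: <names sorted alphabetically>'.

Contributions: A=45, B=45, C=37
Pot levels (distinct totals of non-folded players): 37, 45
Layer 1-37: 37 each from A, B, C = 37*3 = 111 chips; eligible A, B, C
Layer 38-45: 8 each from A, B = 8*2 = 16 chips; eligible A, B

Pot 1: 111 chips, eligible: A, B, C
Pot 2: 16 chips, eligible: A, B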